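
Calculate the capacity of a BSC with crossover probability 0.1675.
0.3480 bits

For a binary symmetric channel (BSC) with error probability p:
Capacity C = 1 - H(p) bits per symbol

where H(p) = -p log₂(p) - (1-p) log₂(1-p) is the binary entropy function.

H(0.1675) = 0.6520 bits
C = 1 - 0.6520 = 0.3480 bits per symbol

This means we can reliably transmit up to 0.3480 bits of information per channel use.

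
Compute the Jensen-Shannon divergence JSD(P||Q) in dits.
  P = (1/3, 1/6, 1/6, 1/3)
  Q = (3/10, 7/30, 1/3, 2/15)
0.0172 dits

Jensen-Shannon divergence is:
JSD(P||Q) = 0.5 × D_KL(P||M) + 0.5 × D_KL(Q||M)
where M = 0.5 × (P + Q) is the mixture distribution.

M = 0.5 × (1/3, 1/6, 1/6, 1/3) + 0.5 × (3/10, 7/30, 1/3, 2/15) = (0.316667, 1/5, 1/4, 7/30)

D_KL(P||M) = 0.0165 dits
D_KL(Q||M) = 0.0178 dits

JSD(P||Q) = 0.5 × 0.0165 + 0.5 × 0.0178 = 0.0172 dits

Unlike KL divergence, JSD is symmetric and bounded: 0 ≤ JSD ≤ log(2).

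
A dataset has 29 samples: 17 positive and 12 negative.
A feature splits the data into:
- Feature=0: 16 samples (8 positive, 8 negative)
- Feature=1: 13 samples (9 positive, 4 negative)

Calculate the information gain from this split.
0.0275 bits

Information Gain = H(Y) - H(Y|Feature)

Before split:
P(positive) = 17/29 = 0.5862
H(Y) = 0.9784 bits

After split:
Feature=0: H = 1.0000 bits (weight = 16/29)
Feature=1: H = 0.8905 bits (weight = 13/29)
H(Y|Feature) = (16/29)×1.0000 + (13/29)×0.8905 = 0.9509 bits

Information Gain = 0.9784 - 0.9509 = 0.0275 bits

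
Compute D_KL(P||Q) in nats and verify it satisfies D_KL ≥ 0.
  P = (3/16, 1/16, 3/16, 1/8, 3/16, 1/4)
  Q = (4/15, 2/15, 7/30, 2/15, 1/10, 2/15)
0.1125 nats

KL divergence satisfies the Gibbs inequality: D_KL(P||Q) ≥ 0 for all distributions P, Q.

D_KL(P||Q) = Σ p(x) log(p(x)/q(x))
Term by term:
  x=0: 3/16 × log_e[(3/16)/(4/15)] = -0.0660
  x=1: 1/16 × log_e[(1/16)/(2/15)] = -0.0474
  x=2: 3/16 × log_e[(3/16)/(7/30)] = -0.0410
  x=3: 1/8 × log_e[(1/8)/(2/15)] = -0.0081
  x=4: 3/16 × log_e[(3/16)/(1/10)] = 0.1179
  x=5: 1/4 × log_e[(1/4)/(2/15)] = 0.1572
D_KL(P||Q) = 0.1125 nats

D_KL(P||Q) = 0.1125 ≥ 0 ✓

This non-negativity is a fundamental property: relative entropy cannot be negative because it measures how different Q is from P.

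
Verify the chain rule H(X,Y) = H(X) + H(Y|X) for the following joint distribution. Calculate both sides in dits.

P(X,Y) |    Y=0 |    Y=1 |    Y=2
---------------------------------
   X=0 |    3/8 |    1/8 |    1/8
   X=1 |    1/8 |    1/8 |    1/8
H(X,Y) = 0.7242, H(X) = 0.2873, H(Y|X) = 0.4369 (all in dits)

Chain rule: H(X,Y) = H(X) + H(Y|X)

Left side — joint entropy directly:
H(X,Y) = -Σ p(x,y) log p(x,y) = 0.7242 dits

Right side — compute H(Y|X) from the conditional distributions:
P(X) = (5/8, 3/8), so H(X) = 0.2873 dits
H(Y|X) = Σ_x P(X=x) · H(Y|X=x):
  P(Y|X=0) = (3/5, 1/5, 1/5), H(Y|X=0) = 0.4127, weight P(X=0) = 5/8
  P(Y|X=1) = (1/3, 1/3, 1/3), H(Y|X=1) = 0.4771, weight P(X=1) = 3/8
H(Y|X) = 0.4369 dits

H(X) + H(Y|X) = 0.2873 + 0.4369 = 0.7242 dits

Both sides equal 0.7242 dits. ✓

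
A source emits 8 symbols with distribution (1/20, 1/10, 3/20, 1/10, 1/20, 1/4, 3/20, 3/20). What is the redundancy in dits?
0.0517 dits

Redundancy measures how far a source is from maximum entropy:
R = H_max - H(X)

Maximum entropy for 8 symbols: H_max = log_10(8) = 0.9031 dits
Actual entropy: H(X) = 0.8514 dits
Redundancy: R = 0.9031 - 0.8514 = 0.0517 dits

This redundancy represents potential for compression: the source could be compressed by 0.0517 dits per symbol.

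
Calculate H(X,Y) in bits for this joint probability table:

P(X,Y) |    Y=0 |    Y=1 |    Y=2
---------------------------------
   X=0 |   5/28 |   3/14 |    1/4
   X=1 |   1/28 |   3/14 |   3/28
2.4132 bits

Joint entropy is H(X,Y) = -Σ_{x,y} p(x,y) log p(x,y).

Summing over all non-zero entries:
H(X,Y) = -[5/28·log_2(5/28) + 3/14·log_2(3/14) + 1/4·log_2(1/4) + 1/28·log_2(1/28) + 3/14·log_2(3/14) + 3/28·log_2(3/28)]
H(X,Y) = 2.4132 bits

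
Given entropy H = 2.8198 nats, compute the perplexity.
16.7735

Perplexity is e^H (or exp(H) for natural log).

H = 2.8198 nats
Perplexity = e^2.8198 = 16.7735

Interpretation: The model's uncertainty is equivalent to choosing uniformly among 16.8 options.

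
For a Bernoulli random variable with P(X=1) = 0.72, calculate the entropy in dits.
0.2575 dits

The binary entropy function is:
H(p) = -p log(p) - (1-p) log(1-p)

H(0.72) = -0.72 × log_10(0.72) - 0.28 × log_10(0.28)
H(0.72) = 0.2575 dits

Note: Binary entropy is maximized at p=0.5 (H=1 bit) and minimized at p=0 or p=1 (H=0).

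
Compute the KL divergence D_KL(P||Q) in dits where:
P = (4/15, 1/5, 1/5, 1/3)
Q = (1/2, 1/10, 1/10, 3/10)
0.0629 dits

KL divergence: D_KL(P||Q) = Σ p(x) log(p(x)/q(x))

Computing term by term:
  x=0: 4/15 × log_10[(4/15)/(1/2)] = 4/15 × -0.2730 = -0.0728
  x=1: 1/5 × log_10[(1/5)/(1/10)] = 1/5 × 0.3010 = 0.0602
  x=2: 1/5 × log_10[(1/5)/(1/10)] = 1/5 × 0.3010 = 0.0602
  x=3: 1/3 × log_10[(1/3)/(3/10)] = 1/3 × 0.0458 = 0.0153

D_KL(P||Q) = 0.0629 dits

Note: KL divergence is always non-negative and equals 0 iff P = Q.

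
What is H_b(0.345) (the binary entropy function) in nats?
0.6443 nats

The binary entropy function is:
H(p) = -p log(p) - (1-p) log(1-p)

H(0.345) = -0.345 × log_e(0.345) - 0.655 × log_e(0.655)
H(0.345) = 0.6443 nats

Note: Binary entropy is maximized at p=0.5 (H=1 bit) and minimized at p=0 or p=1 (H=0).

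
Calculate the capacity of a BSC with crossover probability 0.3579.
0.0591 bits

For a binary symmetric channel (BSC) with error probability p:
Capacity C = 1 - H(p) bits per symbol

where H(p) = -p log₂(p) - (1-p) log₂(1-p) is the binary entropy function.

H(0.3579) = 0.9409 bits
C = 1 - 0.9409 = 0.0591 bits per symbol

This means we can reliably transmit up to 0.0591 bits of information per channel use.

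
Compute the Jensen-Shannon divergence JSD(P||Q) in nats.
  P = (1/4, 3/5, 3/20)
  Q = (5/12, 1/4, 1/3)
0.0655 nats

Jensen-Shannon divergence is:
JSD(P||Q) = 0.5 × D_KL(P||M) + 0.5 × D_KL(Q||M)
where M = 0.5 × (P + Q) is the mixture distribution.

M = 0.5 × (1/4, 3/5, 3/20) + 0.5 × (5/12, 1/4, 1/3) = (1/3, 17/40, 0.241667)

D_KL(P||M) = 0.0634 nats
D_KL(Q||M) = 0.0675 nats

JSD(P||Q) = 0.5 × 0.0634 + 0.5 × 0.0675 = 0.0655 nats

Unlike KL divergence, JSD is symmetric and bounded: 0 ≤ JSD ≤ log(2).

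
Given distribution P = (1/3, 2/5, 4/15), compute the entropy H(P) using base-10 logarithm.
0.4713 dits

Shannon entropy is H(X) = -Σ p(x) log p(x).

For P = (1/3, 2/5, 4/15):
H = -1/3 × log_10(1/3) -2/5 × log_10(2/5) -4/15 × log_10(4/15)
H = 0.4713 dits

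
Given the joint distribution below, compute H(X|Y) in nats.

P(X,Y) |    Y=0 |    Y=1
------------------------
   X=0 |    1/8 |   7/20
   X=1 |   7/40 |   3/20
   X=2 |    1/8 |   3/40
0.9893 nats

Using the chain rule: H(X|Y) = H(X,Y) - H(Y)

First, compute H(X,Y) = 1.6712 nats

Marginal P(Y) = (17/40, 23/40)
H(Y) = 0.6819 nats

H(X|Y) = H(X,Y) - H(Y) = 1.6712 - 0.6819 = 0.9893 nats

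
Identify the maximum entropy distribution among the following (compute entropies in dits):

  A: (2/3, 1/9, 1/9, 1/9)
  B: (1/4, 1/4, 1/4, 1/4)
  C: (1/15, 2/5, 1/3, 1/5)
B

For a discrete distribution over n outcomes, entropy is maximized by the uniform distribution.

Computing entropies:
H(A) = 0.4355 dits
H(B) = 0.6021 dits
H(C) = 0.5364 dits

The uniform distribution (where all probabilities equal 1/4) achieves the maximum entropy of log_10(4) = 0.6021 dits.

Distribution B has the highest entropy.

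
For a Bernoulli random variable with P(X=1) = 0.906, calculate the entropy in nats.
0.3117 nats

The binary entropy function is:
H(p) = -p log(p) - (1-p) log(1-p)

H(0.906) = -0.906 × log_e(0.906) - 0.094 × log_e(0.094)
H(0.906) = 0.3117 nats

Note: Binary entropy is maximized at p=0.5 (H=1 bit) and minimized at p=0 or p=1 (H=0).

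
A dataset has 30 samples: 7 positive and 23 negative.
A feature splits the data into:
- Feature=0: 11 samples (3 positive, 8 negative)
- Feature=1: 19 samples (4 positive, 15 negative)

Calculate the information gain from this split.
0.0036 bits

Information Gain = H(Y) - H(Y|Feature)

Before split:
P(positive) = 7/30 = 0.2333
H(Y) = 0.7838 bits

After split:
Feature=0: H = 0.8454 bits (weight = 11/30)
Feature=1: H = 0.7425 bits (weight = 19/30)
H(Y|Feature) = (11/30)×0.8454 + (19/30)×0.7425 = 0.7802 bits

Information Gain = 0.7838 - 0.7802 = 0.0036 bits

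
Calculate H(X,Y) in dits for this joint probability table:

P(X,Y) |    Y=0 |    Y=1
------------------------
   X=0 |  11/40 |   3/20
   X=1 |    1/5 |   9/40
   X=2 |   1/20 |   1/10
0.7284 dits

Joint entropy is H(X,Y) = -Σ_{x,y} p(x,y) log p(x,y).

Summing over all non-zero entries:
H(X,Y) = -[11/40·log_10(11/40) + 3/20·log_10(3/20) + 1/5·log_10(1/5) + 9/40·log_10(9/40) + 1/20·log_10(1/20) + 1/10·log_10(1/10)]
H(X,Y) = 0.7284 dits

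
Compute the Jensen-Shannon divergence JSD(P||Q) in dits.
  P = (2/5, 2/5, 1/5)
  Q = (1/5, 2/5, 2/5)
0.0148 dits

Jensen-Shannon divergence is:
JSD(P||Q) = 0.5 × D_KL(P||M) + 0.5 × D_KL(Q||M)
where M = 0.5 × (P + Q) is the mixture distribution.

M = 0.5 × (2/5, 2/5, 1/5) + 0.5 × (1/5, 2/5, 2/5) = (3/10, 2/5, 3/10)

D_KL(P||M) = 0.0148 dits
D_KL(Q||M) = 0.0148 dits

JSD(P||Q) = 0.5 × 0.0148 + 0.5 × 0.0148 = 0.0148 dits

Unlike KL divergence, JSD is symmetric and bounded: 0 ≤ JSD ≤ log(2).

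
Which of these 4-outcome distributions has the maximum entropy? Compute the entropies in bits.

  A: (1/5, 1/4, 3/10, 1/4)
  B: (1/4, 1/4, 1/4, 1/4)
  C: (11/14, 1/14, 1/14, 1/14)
B

For a discrete distribution over n outcomes, entropy is maximized by the uniform distribution.

Computing entropies:
H(A) = 1.9855 bits
H(B) = 2.0000 bits
H(C) = 1.0892 bits

The uniform distribution (where all probabilities equal 1/4) achieves the maximum entropy of log_2(4) = 2.0000 bits.

Distribution B has the highest entropy.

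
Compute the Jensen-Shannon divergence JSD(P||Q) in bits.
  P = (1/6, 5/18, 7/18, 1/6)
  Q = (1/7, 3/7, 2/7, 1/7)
0.0187 bits

Jensen-Shannon divergence is:
JSD(P||Q) = 0.5 × D_KL(P||M) + 0.5 × D_KL(Q||M)
where M = 0.5 × (P + Q) is the mixture distribution.

M = 0.5 × (1/6, 5/18, 7/18, 1/6) + 0.5 × (1/7, 3/7, 2/7, 1/7) = (0.154762, 0.353175, 0.337302, 0.154762)

D_KL(P||M) = 0.0192 bits
D_KL(Q||M) = 0.0182 bits

JSD(P||Q) = 0.5 × 0.0192 + 0.5 × 0.0182 = 0.0187 bits

Unlike KL divergence, JSD is symmetric and bounded: 0 ≤ JSD ≤ log(2).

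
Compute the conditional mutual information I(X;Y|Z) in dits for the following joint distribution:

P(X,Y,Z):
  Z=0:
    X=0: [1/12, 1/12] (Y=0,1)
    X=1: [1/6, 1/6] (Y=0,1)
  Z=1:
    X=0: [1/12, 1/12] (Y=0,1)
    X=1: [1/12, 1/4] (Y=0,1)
0.0066 dits

Conditional mutual information: I(X;Y|Z) = H(X|Z) + H(Y|Z) - H(X,Y|Z)

H(Z) = 0.3010
H(X,Z) = 0.5775 → H(X|Z) = 0.2764
H(Y,Z) = 0.5898 → H(Y|Z) = 0.2887
H(X,Y,Z) = 0.8596 → H(X,Y|Z) = 0.5585

I(X;Y|Z) = 0.2764 + 0.2887 - 0.5585 = 0.0066 dits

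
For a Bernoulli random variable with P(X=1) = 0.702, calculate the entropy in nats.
0.6092 nats

The binary entropy function is:
H(p) = -p log(p) - (1-p) log(1-p)

H(0.702) = -0.702 × log_e(0.702) - 0.298 × log_e(0.298)
H(0.702) = 0.6092 nats

Note: Binary entropy is maximized at p=0.5 (H=1 bit) and minimized at p=0 or p=1 (H=0).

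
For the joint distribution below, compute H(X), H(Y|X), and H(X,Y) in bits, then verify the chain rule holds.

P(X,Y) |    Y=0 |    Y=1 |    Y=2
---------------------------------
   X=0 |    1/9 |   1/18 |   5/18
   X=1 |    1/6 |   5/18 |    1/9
H(X,Y) = 2.3936, H(X) = 0.9911, H(Y|X) = 1.4025 (all in bits)

Chain rule: H(X,Y) = H(X) + H(Y|X)

Left side — joint entropy directly:
H(X,Y) = -Σ p(x,y) log p(x,y) = 2.3936 bits

Right side — compute H(Y|X) from the conditional distributions:
P(X) = (4/9, 5/9), so H(X) = 0.9911 bits
H(Y|X) = Σ_x P(X=x) · H(Y|X=x):
  P(Y|X=0) = (1/4, 1/8, 5/8), H(Y|X=0) = 1.2988, weight P(X=0) = 4/9
  P(Y|X=1) = (3/10, 1/2, 1/5), H(Y|X=1) = 1.4855, weight P(X=1) = 5/9
H(Y|X) = 1.4025 bits

H(X) + H(Y|X) = 0.9911 + 1.4025 = 2.3936 bits

Both sides equal 2.3936 bits. ✓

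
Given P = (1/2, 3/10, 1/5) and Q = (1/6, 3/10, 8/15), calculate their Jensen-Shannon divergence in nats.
0.0829 nats

Jensen-Shannon divergence is:
JSD(P||Q) = 0.5 × D_KL(P||M) + 0.5 × D_KL(Q||M)
where M = 0.5 × (P + Q) is the mixture distribution.

M = 0.5 × (1/2, 3/10, 1/5) + 0.5 × (1/6, 3/10, 8/15) = (1/3, 3/10, 11/30)

D_KL(P||M) = 0.0815 nats
D_KL(Q||M) = 0.0843 nats

JSD(P||Q) = 0.5 × 0.0815 + 0.5 × 0.0843 = 0.0829 nats

Unlike KL divergence, JSD is symmetric and bounded: 0 ≤ JSD ≤ log(2).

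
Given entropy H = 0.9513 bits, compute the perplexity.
1.9336

Perplexity is 2^H (or exp(H) for natural log).

H = 0.9513 bits
Perplexity = 2^0.9513 = 1.9336

Interpretation: The model's uncertainty is equivalent to choosing uniformly among 1.9 options.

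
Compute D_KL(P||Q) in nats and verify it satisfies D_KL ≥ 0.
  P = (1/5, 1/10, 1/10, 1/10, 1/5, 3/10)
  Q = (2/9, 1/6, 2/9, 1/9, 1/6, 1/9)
0.1719 nats

KL divergence satisfies the Gibbs inequality: D_KL(P||Q) ≥ 0 for all distributions P, Q.

D_KL(P||Q) = Σ p(x) log(p(x)/q(x))
Term by term:
  x=0: 1/5 × log_e[(1/5)/(2/9)] = -0.0211
  x=1: 1/10 × log_e[(1/10)/(1/6)] = -0.0511
  x=2: 1/10 × log_e[(1/10)/(2/9)] = -0.0799
  x=3: 1/10 × log_e[(1/10)/(1/9)] = -0.0105
  x=4: 1/5 × log_e[(1/5)/(1/6)] = 0.0365
  x=5: 3/10 × log_e[(3/10)/(1/9)] = 0.2980
D_KL(P||Q) = 0.1719 nats

D_KL(P||Q) = 0.1719 ≥ 0 ✓

This non-negativity is a fundamental property: relative entropy cannot be negative because it measures how different Q is from P.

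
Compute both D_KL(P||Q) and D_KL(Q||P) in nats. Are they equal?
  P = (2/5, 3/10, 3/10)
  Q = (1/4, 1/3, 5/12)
D_KL(P||Q) = 0.0578, D_KL(Q||P) = 0.0545

KL divergence is not symmetric: D_KL(P||Q) ≠ D_KL(Q||P) in general.

D_KL(P||Q) = 0.0578 nats
D_KL(Q||P) = 0.0545 nats

No, they are not equal!

This asymmetry is why KL divergence is not a true distance metric.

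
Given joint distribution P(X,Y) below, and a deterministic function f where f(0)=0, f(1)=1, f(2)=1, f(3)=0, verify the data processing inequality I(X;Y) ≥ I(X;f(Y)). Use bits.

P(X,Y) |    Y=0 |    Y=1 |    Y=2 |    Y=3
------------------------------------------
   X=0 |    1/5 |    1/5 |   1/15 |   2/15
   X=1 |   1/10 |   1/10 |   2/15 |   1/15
I(X;Y) = 0.0527, I(X;f(Y)) = 0.0134, inequality holds: 0.0527 ≥ 0.0134

Data Processing Inequality: For any Markov chain X → Y → Z, we have I(X;Y) ≥ I(X;Z).

Here Z = f(Y) is a deterministic function of Y, forming X → Y → Z.

Original I(X;Y) = 0.0527 bits

After applying f:
P(X,Z) where Z=f(Y):
- P(X,Z=0) = P(X,Y=0) + P(X,Y=3)
- P(X,Z=1) = P(X,Y=1) + P(X,Y=2)

I(X;Z) = I(X;f(Y)) = 0.0134 bits

Verification: 0.0527 ≥ 0.0134 ✓

Information cannot be created by processing; the function f can only lose information about X.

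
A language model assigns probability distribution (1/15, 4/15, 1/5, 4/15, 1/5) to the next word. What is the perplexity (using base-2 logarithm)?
4.6147

Perplexity is 2^H (or exp(H) for natural log).

First, H = -Σ p log p = 2.2062 bits
Perplexity = 2^2.2062 = 4.6147

Interpretation: The model's uncertainty is equivalent to choosing uniformly among 4.6 options.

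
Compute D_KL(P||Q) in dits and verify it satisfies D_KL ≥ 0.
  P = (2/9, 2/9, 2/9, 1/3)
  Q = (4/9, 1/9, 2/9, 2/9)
0.0587 dits

KL divergence satisfies the Gibbs inequality: D_KL(P||Q) ≥ 0 for all distributions P, Q.

D_KL(P||Q) = Σ p(x) log(p(x)/q(x))
Term by term:
  x=0: 2/9 × log_10[(2/9)/(4/9)] = -0.0669
  x=1: 2/9 × log_10[(2/9)/(1/9)] = 0.0669
  x=2: 2/9 × log_10[(2/9)/(2/9)] = 0.0000
  x=3: 1/3 × log_10[(1/3)/(2/9)] = 0.0587
D_KL(P||Q) = 0.0587 dits

D_KL(P||Q) = 0.0587 ≥ 0 ✓

This non-negativity is a fundamental property: relative entropy cannot be negative because it measures how different Q is from P.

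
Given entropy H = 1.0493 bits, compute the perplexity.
2.0695

Perplexity is 2^H (or exp(H) for natural log).

H = 1.0493 bits
Perplexity = 2^1.0493 = 2.0695

Interpretation: The model's uncertainty is equivalent to choosing uniformly among 2.1 options.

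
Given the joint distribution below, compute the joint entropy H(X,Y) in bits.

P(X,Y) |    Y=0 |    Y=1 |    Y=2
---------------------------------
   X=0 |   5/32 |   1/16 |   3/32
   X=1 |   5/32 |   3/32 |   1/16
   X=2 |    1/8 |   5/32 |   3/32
3.0908 bits

Joint entropy is H(X,Y) = -Σ_{x,y} p(x,y) log p(x,y).

Summing over all non-zero entries:
H(X,Y) = -[5/32·log_2(5/32) + 1/16·log_2(1/16) + 3/32·log_2(3/32) + 5/32·log_2(5/32) + 3/32·log_2(3/32) + 1/16·log_2(1/16) + 1/8·log_2(1/8) + 5/32·log_2(5/32) + 3/32·log_2(3/32)]
H(X,Y) = 3.0908 bits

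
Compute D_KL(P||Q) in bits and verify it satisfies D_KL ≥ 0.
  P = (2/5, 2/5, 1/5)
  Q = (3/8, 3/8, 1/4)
0.0101 bits

KL divergence satisfies the Gibbs inequality: D_KL(P||Q) ≥ 0 for all distributions P, Q.

D_KL(P||Q) = Σ p(x) log(p(x)/q(x))
Term by term:
  x=0: 2/5 × log_2[(2/5)/(3/8)] = 0.0372
  x=1: 2/5 × log_2[(2/5)/(3/8)] = 0.0372
  x=2: 1/5 × log_2[(1/5)/(1/4)] = -0.0644
D_KL(P||Q) = 0.0101 bits

D_KL(P||Q) = 0.0101 ≥ 0 ✓

This non-negativity is a fundamental property: relative entropy cannot be negative because it measures how different Q is from P.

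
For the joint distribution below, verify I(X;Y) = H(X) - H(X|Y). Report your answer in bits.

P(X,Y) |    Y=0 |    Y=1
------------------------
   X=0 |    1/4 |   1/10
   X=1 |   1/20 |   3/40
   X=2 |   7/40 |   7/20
I(X;Y) = 0.0926 bits

Mutual information has multiple equivalent forms:
- I(X;Y) = H(X) - H(X|Y)
- I(X;Y) = H(Y) - H(Y|X)
- I(X;Y) = H(X) + H(Y) - H(X,Y)

Computing all quantities:
H(X) = 1.3931, H(Y) = 0.9982, H(X,Y) = 2.2987
H(X|Y) = 1.3005, H(Y|X) = 0.9056

Verification:
H(X) - H(X|Y) = 1.3931 - 1.3005 = 0.0926
H(Y) - H(Y|X) = 0.9982 - 0.9056 = 0.0926
H(X) + H(Y) - H(X,Y) = 1.3931 + 0.9982 - 2.2987 = 0.0926

All forms give I(X;Y) = 0.0926 bits. ✓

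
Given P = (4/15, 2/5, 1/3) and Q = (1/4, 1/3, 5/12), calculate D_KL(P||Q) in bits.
0.0227 bits

KL divergence: D_KL(P||Q) = Σ p(x) log(p(x)/q(x))

Computing term by term:
  x=0: 4/15 × log_2[(4/15)/(1/4)] = 4/15 × 0.0931 = 0.0248
  x=1: 2/5 × log_2[(2/5)/(1/3)] = 2/5 × 0.2630 = 0.1052
  x=2: 1/3 × log_2[(1/3)/(5/12)] = 1/3 × -0.3219 = -0.1073

D_KL(P||Q) = 0.0227 bits

Note: KL divergence is always non-negative and equals 0 iff P = Q.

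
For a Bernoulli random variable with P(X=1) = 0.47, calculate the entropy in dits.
0.3002 dits

The binary entropy function is:
H(p) = -p log(p) - (1-p) log(1-p)

H(0.47) = -0.47 × log_10(0.47) - 0.53 × log_10(0.53)
H(0.47) = 0.3002 dits

Note: Binary entropy is maximized at p=0.5 (H=1 bit) and minimized at p=0 or p=1 (H=0).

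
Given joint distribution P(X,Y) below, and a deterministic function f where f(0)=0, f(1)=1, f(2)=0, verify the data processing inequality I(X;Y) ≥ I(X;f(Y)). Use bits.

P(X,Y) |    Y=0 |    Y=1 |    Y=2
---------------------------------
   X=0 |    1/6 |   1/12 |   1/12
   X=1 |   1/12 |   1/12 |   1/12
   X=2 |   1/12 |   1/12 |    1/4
I(X;Y) = 0.0871, I(X;f(Y)) = 0.0105, inequality holds: 0.0871 ≥ 0.0105

Data Processing Inequality: For any Markov chain X → Y → Z, we have I(X;Y) ≥ I(X;Z).

Here Z = f(Y) is a deterministic function of Y, forming X → Y → Z.

Original I(X;Y) = 0.0871 bits

After applying f:
P(X,Z) where Z=f(Y):
- P(X,Z=0) = P(X,Y=0) + P(X,Y=2)
- P(X,Z=1) = P(X,Y=1)

I(X;Z) = I(X;f(Y)) = 0.0105 bits

Verification: 0.0871 ≥ 0.0105 ✓

Information cannot be created by processing; the function f can only lose information about X.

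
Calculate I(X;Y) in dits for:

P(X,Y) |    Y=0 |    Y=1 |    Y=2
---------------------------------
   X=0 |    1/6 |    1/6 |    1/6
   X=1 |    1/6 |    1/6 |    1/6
0.0000 dits

Mutual information: I(X;Y) = H(X) + H(Y) - H(X,Y)

Marginals:
P(X) = (1/2, 1/2), H(X) = 0.3010 dits
P(Y) = (1/3, 1/3, 1/3), H(Y) = 0.4771 dits

Joint entropy: H(X,Y) = 0.7782 dits

I(X;Y) = 0.3010 + 0.4771 - 0.7782 = 0.0000 dits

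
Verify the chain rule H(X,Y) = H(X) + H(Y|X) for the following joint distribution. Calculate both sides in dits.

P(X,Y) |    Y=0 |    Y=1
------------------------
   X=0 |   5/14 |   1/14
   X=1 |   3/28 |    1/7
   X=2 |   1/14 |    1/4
H(X,Y) = 0.6986, H(X) = 0.4667, H(Y|X) = 0.2320 (all in dits)

Chain rule: H(X,Y) = H(X) + H(Y|X)

Left side — joint entropy directly:
H(X,Y) = -Σ p(x,y) log p(x,y) = 0.6986 dits

Right side — compute H(Y|X) from the conditional distributions:
P(X) = (3/7, 1/4, 9/28), so H(X) = 0.4667 dits
H(Y|X) = Σ_x P(X=x) · H(Y|X=x):
  P(Y|X=0) = (5/6, 1/6), H(Y|X=0) = 0.1957, weight P(X=0) = 3/7
  P(Y|X=1) = (3/7, 4/7), H(Y|X=1) = 0.2966, weight P(X=1) = 1/4
  P(Y|X=2) = (2/9, 7/9), H(Y|X=2) = 0.2300, weight P(X=2) = 9/28
H(Y|X) = 0.2320 dits

H(X) + H(Y|X) = 0.4667 + 0.2320 = 0.6986 dits

Both sides equal 0.6986 dits. ✓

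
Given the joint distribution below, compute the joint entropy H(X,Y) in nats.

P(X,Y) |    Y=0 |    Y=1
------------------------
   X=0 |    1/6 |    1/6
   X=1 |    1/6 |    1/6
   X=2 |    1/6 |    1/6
1.7918 nats

Joint entropy is H(X,Y) = -Σ_{x,y} p(x,y) log p(x,y).

Summing over all non-zero entries:
H(X,Y) = -[1/6·log_e(1/6) + 1/6·log_e(1/6) + 1/6·log_e(1/6) + 1/6·log_e(1/6) + 1/6·log_e(1/6) + 1/6·log_e(1/6)]
H(X,Y) = 1.7918 nats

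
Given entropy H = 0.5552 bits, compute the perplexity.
1.4694

Perplexity is 2^H (or exp(H) for natural log).

H = 0.5552 bits
Perplexity = 2^0.5552 = 1.4694

Interpretation: The model's uncertainty is equivalent to choosing uniformly among 1.5 options.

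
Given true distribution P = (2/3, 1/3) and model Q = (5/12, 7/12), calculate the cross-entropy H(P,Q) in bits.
1.1012 bits

Cross-entropy: H(P,Q) = -Σ p(x) log q(x)

Alternatively: H(P,Q) = H(P) + D_KL(P||Q)
H(P) = 0.9183 bits
D_KL(P||Q) = 0.1829 bits

H(P,Q) = 0.9183 + 0.1829 = 1.1012 bits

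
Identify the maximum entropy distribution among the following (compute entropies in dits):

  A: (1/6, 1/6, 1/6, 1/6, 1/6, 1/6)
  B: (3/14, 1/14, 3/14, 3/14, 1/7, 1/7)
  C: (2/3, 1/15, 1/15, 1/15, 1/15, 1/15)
A

For a discrete distribution over n outcomes, entropy is maximized by the uniform distribution.

Computing entropies:
H(A) = 0.7782 dits
H(B) = 0.7534 dits
H(C) = 0.5094 dits

The uniform distribution (where all probabilities equal 1/6) achieves the maximum entropy of log_10(6) = 0.7782 dits.

Distribution A has the highest entropy.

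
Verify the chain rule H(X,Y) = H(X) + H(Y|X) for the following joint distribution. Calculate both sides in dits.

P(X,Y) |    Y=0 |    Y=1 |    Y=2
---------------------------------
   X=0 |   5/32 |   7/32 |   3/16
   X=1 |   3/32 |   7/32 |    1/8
H(X,Y) = 0.7603, H(X) = 0.2976, H(Y|X) = 0.4627 (all in dits)

Chain rule: H(X,Y) = H(X) + H(Y|X)

Left side — joint entropy directly:
H(X,Y) = -Σ p(x,y) log p(x,y) = 0.7603 dits

Right side — compute H(Y|X) from the conditional distributions:
P(X) = (9/16, 7/16), so H(X) = 0.2976 dits
H(Y|X) = Σ_x P(X=x) · H(Y|X=x):
  P(Y|X=0) = (5/18, 7/18, 1/3), H(Y|X=0) = 0.4731, weight P(X=0) = 9/16
  P(Y|X=1) = (3/14, 1/2, 2/7), H(Y|X=1) = 0.4493, weight P(X=1) = 7/16
H(Y|X) = 0.4627 dits

H(X) + H(Y|X) = 0.2976 + 0.4627 = 0.7603 dits

Both sides equal 0.7603 dits. ✓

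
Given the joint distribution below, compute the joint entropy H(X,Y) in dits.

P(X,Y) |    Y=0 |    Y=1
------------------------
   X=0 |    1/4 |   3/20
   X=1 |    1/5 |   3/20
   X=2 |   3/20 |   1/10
0.7611 dits

Joint entropy is H(X,Y) = -Σ_{x,y} p(x,y) log p(x,y).

Summing over all non-zero entries:
H(X,Y) = -[1/4·log_10(1/4) + 3/20·log_10(3/20) + 1/5·log_10(1/5) + 3/20·log_10(3/20) + 3/20·log_10(3/20) + 1/10·log_10(1/10)]
H(X,Y) = 0.7611 dits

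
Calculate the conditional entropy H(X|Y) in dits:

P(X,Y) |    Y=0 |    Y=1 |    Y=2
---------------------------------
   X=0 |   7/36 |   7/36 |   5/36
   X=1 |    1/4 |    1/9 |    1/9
0.2938 dits

Using the chain rule: H(X|Y) = H(X,Y) - H(Y)

First, compute H(X,Y) = 0.7582 dits

Marginal P(Y) = (4/9, 11/36, 1/4)
H(Y) = 0.4644 dits

H(X|Y) = H(X,Y) - H(Y) = 0.7582 - 0.4644 = 0.2938 dits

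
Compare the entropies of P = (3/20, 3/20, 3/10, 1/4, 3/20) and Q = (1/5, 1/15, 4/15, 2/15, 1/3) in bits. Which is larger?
P

Computing entropies in bits:
H(P) = 2.2527
H(Q) = 2.1493

Distribution P has higher entropy.

Intuition: The distribution closer to uniform (more spread out) has higher entropy.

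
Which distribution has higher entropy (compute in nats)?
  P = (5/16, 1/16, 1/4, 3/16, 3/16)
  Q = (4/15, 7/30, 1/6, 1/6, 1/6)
Q

Computing entropies in nats:
H(P) = 1.5111
H(Q) = 1.5879

Distribution Q has higher entropy.

Intuition: The distribution closer to uniform (more spread out) has higher entropy.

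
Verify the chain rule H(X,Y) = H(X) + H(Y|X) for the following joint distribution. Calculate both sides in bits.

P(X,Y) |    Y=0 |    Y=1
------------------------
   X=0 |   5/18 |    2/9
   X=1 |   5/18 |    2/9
H(X,Y) = 1.9911, H(X) = 1.0000, H(Y|X) = 0.9911 (all in bits)

Chain rule: H(X,Y) = H(X) + H(Y|X)

Left side — joint entropy directly:
H(X,Y) = -Σ p(x,y) log p(x,y) = 1.9911 bits

Right side — compute H(Y|X) from the conditional distributions:
P(X) = (1/2, 1/2), so H(X) = 1.0000 bits
H(Y|X) = Σ_x P(X=x) · H(Y|X=x):
  P(Y|X=0) = (5/9, 4/9), H(Y|X=0) = 0.9911, weight P(X=0) = 1/2
  P(Y|X=1) = (5/9, 4/9), H(Y|X=1) = 0.9911, weight P(X=1) = 1/2
H(Y|X) = 0.9911 bits

H(X) + H(Y|X) = 1.0000 + 0.9911 = 1.9911 bits

Both sides equal 1.9911 bits. ✓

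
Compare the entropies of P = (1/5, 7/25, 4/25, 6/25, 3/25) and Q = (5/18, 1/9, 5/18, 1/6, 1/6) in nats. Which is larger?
P

Computing entropies in nats:
H(P) = 1.5685
H(Q) = 1.5530

Distribution P has higher entropy.

Intuition: The distribution closer to uniform (more spread out) has higher entropy.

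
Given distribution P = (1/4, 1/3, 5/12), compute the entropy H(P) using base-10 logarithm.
0.4680 dits

Shannon entropy is H(X) = -Σ p(x) log p(x).

For P = (1/4, 1/3, 5/12):
H = -1/4 × log_10(1/4) -1/3 × log_10(1/3) -5/12 × log_10(5/12)
H = 0.4680 dits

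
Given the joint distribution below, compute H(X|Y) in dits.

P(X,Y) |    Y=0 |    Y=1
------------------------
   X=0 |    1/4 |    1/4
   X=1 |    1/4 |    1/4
0.3010 dits

Using the chain rule: H(X|Y) = H(X,Y) - H(Y)

First, compute H(X,Y) = 0.6021 dits

Marginal P(Y) = (1/2, 1/2)
H(Y) = 0.3010 dits

H(X|Y) = H(X,Y) - H(Y) = 0.6021 - 0.3010 = 0.3010 dits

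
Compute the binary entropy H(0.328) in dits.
0.2748 dits

The binary entropy function is:
H(p) = -p log(p) - (1-p) log(1-p)

H(0.328) = -0.328 × log_10(0.328) - 0.672 × log_10(0.672)
H(0.328) = 0.2748 dits

Note: Binary entropy is maximized at p=0.5 (H=1 bit) and minimized at p=0 or p=1 (H=0).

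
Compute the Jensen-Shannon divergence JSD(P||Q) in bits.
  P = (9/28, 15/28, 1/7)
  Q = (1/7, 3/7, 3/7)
0.0836 bits

Jensen-Shannon divergence is:
JSD(P||Q) = 0.5 × D_KL(P||M) + 0.5 × D_KL(Q||M)
where M = 0.5 × (P + Q) is the mixture distribution.

M = 0.5 × (9/28, 15/28, 1/7) + 0.5 × (1/7, 3/7, 3/7) = (0.232143, 0.482143, 2/7)

D_KL(P||M) = 0.0895 bits
D_KL(Q||M) = 0.0778 bits

JSD(P||Q) = 0.5 × 0.0895 + 0.5 × 0.0778 = 0.0836 bits

Unlike KL divergence, JSD is symmetric and bounded: 0 ≤ JSD ≤ log(2).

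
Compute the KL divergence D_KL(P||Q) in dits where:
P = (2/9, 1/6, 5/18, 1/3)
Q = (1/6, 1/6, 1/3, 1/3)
0.0058 dits

KL divergence: D_KL(P||Q) = Σ p(x) log(p(x)/q(x))

Computing term by term:
  x=0: 2/9 × log_10[(2/9)/(1/6)] = 2/9 × 0.1249 = 0.0278
  x=1: 1/6 × log_10[(1/6)/(1/6)] = 1/6 × 0.0000 = 0.0000
  x=2: 5/18 × log_10[(5/18)/(1/3)] = 5/18 × -0.0792 = -0.0220
  x=3: 1/3 × log_10[(1/3)/(1/3)] = 1/3 × 0.0000 = 0.0000

D_KL(P||Q) = 0.0058 dits

Note: KL divergence is always non-negative and equals 0 iff P = Q.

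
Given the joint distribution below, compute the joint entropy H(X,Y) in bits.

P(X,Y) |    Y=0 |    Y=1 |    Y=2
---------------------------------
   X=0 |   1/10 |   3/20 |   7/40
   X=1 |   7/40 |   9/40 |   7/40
2.5471 bits

Joint entropy is H(X,Y) = -Σ_{x,y} p(x,y) log p(x,y).

Summing over all non-zero entries:
H(X,Y) = -[1/10·log_2(1/10) + 3/20·log_2(3/20) + 7/40·log_2(7/40) + 7/40·log_2(7/40) + 9/40·log_2(9/40) + 7/40·log_2(7/40)]
H(X,Y) = 2.5471 bits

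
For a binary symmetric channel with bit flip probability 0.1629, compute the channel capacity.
0.3588 bits

For a binary symmetric channel (BSC) with error probability p:
Capacity C = 1 - H(p) bits per symbol

where H(p) = -p log₂(p) - (1-p) log₂(1-p) is the binary entropy function.

H(0.1629) = 0.6412 bits
C = 1 - 0.6412 = 0.3588 bits per symbol

This means we can reliably transmit up to 0.3588 bits of information per channel use.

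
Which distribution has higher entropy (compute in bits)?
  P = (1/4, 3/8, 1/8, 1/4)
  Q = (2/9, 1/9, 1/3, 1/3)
P

Computing entropies in bits:
H(P) = 1.9056
H(Q) = 1.8911

Distribution P has higher entropy.

Intuition: The distribution closer to uniform (more spread out) has higher entropy.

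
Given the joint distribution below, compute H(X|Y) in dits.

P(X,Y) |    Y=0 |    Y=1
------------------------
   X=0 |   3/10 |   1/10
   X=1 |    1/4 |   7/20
0.2681 dits

Using the chain rule: H(X|Y) = H(X,Y) - H(Y)

First, compute H(X,Y) = 0.5670 dits

Marginal P(Y) = (11/20, 9/20)
H(Y) = 0.2989 dits

H(X|Y) = H(X,Y) - H(Y) = 0.5670 - 0.2989 = 0.2681 dits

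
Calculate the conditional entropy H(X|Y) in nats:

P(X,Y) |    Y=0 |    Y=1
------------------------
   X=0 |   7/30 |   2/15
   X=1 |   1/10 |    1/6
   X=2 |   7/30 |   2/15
1.0611 nats

Using the chain rule: H(X|Y) = H(X,Y) - H(Y)

First, compute H(X,Y) = 1.7453 nats

Marginal P(Y) = (17/30, 13/30)
H(Y) = 0.6842 nats

H(X|Y) = H(X,Y) - H(Y) = 1.7453 - 0.6842 = 1.0611 nats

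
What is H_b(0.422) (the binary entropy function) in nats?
0.6809 nats

The binary entropy function is:
H(p) = -p log(p) - (1-p) log(1-p)

H(0.422) = -0.422 × log_e(0.422) - 0.578 × log_e(0.578)
H(0.422) = 0.6809 nats

Note: Binary entropy is maximized at p=0.5 (H=1 bit) and minimized at p=0 or p=1 (H=0).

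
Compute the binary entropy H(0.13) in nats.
0.3864 nats

The binary entropy function is:
H(p) = -p log(p) - (1-p) log(1-p)

H(0.13) = -0.13 × log_e(0.13) - 0.87 × log_e(0.87)
H(0.13) = 0.3864 nats

Note: Binary entropy is maximized at p=0.5 (H=1 bit) and minimized at p=0 or p=1 (H=0).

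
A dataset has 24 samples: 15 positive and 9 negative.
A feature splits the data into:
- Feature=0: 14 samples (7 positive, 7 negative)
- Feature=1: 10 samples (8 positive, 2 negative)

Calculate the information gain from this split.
0.0703 bits

Information Gain = H(Y) - H(Y|Feature)

Before split:
P(positive) = 15/24 = 0.6250
H(Y) = 0.9544 bits

After split:
Feature=0: H = 1.0000 bits (weight = 14/24)
Feature=1: H = 0.7219 bits (weight = 10/24)
H(Y|Feature) = (14/24)×1.0000 + (10/24)×0.7219 = 0.8841 bits

Information Gain = 0.9544 - 0.8841 = 0.0703 bits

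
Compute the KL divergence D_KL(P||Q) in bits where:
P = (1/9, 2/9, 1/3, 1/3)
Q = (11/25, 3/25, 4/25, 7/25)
0.4137 bits

KL divergence: D_KL(P||Q) = Σ p(x) log(p(x)/q(x))

Computing term by term:
  x=0: 1/9 × log_2[(1/9)/(11/25)] = 1/9 × -1.9855 = -0.2206
  x=1: 2/9 × log_2[(2/9)/(3/25)] = 2/9 × 0.8890 = 0.1975
  x=2: 1/3 × log_2[(1/3)/(4/25)] = 1/3 × 1.0589 = 0.3530
  x=3: 1/3 × log_2[(1/3)/(7/25)] = 1/3 × 0.2515 = 0.0838

D_KL(P||Q) = 0.4137 bits

Note: KL divergence is always non-negative and equals 0 iff P = Q.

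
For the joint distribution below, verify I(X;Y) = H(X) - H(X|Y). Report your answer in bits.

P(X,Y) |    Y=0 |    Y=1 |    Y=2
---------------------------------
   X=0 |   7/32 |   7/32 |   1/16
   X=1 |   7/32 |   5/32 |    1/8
I(X;Y) = 0.0229 bits

Mutual information has multiple equivalent forms:
- I(X;Y) = H(X) - H(X|Y)
- I(X;Y) = H(Y) - H(Y|X)
- I(X;Y) = H(X) + H(Y) - H(X,Y)

Computing all quantities:
H(X) = 1.0000, H(Y) = 1.5052, H(X,Y) = 2.4824
H(X|Y) = 0.9771, H(Y|X) = 1.4824

Verification:
H(X) - H(X|Y) = 1.0000 - 0.9771 = 0.0229
H(Y) - H(Y|X) = 1.5052 - 1.4824 = 0.0229
H(X) + H(Y) - H(X,Y) = 1.0000 + 1.5052 - 2.4824 = 0.0229

All forms give I(X;Y) = 0.0229 bits. ✓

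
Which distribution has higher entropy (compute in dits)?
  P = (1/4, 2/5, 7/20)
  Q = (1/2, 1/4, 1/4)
P

Computing entropies in dits:
H(P) = 0.4693
H(Q) = 0.4515

Distribution P has higher entropy.

Intuition: The distribution closer to uniform (more spread out) has higher entropy.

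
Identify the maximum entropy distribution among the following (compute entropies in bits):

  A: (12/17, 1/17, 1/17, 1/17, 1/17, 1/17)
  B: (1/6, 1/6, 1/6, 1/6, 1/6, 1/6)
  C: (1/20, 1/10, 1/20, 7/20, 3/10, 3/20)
B

For a discrete distribution over n outcomes, entropy is maximized by the uniform distribution.

Computing entropies:
H(A) = 1.5569 bits
H(B) = 2.5850 bits
H(C) = 2.2261 bits

The uniform distribution (where all probabilities equal 1/6) achieves the maximum entropy of log_2(6) = 2.5850 bits.

Distribution B has the highest entropy.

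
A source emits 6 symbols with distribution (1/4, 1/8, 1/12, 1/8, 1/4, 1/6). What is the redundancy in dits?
0.0317 dits

Redundancy measures how far a source is from maximum entropy:
R = H_max - H(X)

Maximum entropy for 6 symbols: H_max = log_10(6) = 0.7782 dits
Actual entropy: H(X) = 0.7464 dits
Redundancy: R = 0.7782 - 0.7464 = 0.0317 dits

This redundancy represents potential for compression: the source could be compressed by 0.0317 dits per symbol.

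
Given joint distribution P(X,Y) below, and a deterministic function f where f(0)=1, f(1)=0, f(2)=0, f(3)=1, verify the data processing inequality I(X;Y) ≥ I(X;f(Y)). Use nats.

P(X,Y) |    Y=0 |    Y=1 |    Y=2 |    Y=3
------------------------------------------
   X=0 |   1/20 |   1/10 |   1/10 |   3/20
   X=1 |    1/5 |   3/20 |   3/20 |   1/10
I(X;Y) = 0.0432, I(X;f(Y)) = 0.0000, inequality holds: 0.0432 ≥ 0.0000

Data Processing Inequality: For any Markov chain X → Y → Z, we have I(X;Y) ≥ I(X;Z).

Here Z = f(Y) is a deterministic function of Y, forming X → Y → Z.

Original I(X;Y) = 0.0432 nats

After applying f:
P(X,Z) where Z=f(Y):
- P(X,Z=0) = P(X,Y=1) + P(X,Y=2)
- P(X,Z=1) = P(X,Y=0) + P(X,Y=3)

I(X;Z) = I(X;f(Y)) = 0.0000 nats

Verification: 0.0432 ≥ 0.0000 ✓

Information cannot be created by processing; the function f can only lose information about X.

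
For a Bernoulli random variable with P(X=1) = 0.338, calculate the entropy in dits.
0.2778 dits

The binary entropy function is:
H(p) = -p log(p) - (1-p) log(1-p)

H(0.338) = -0.338 × log_10(0.338) - 0.662 × log_10(0.662)
H(0.338) = 0.2778 dits

Note: Binary entropy is maximized at p=0.5 (H=1 bit) and minimized at p=0 or p=1 (H=0).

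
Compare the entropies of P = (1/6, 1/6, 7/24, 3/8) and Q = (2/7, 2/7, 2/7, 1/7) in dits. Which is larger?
Q

Computing entropies in dits:
H(P) = 0.5752
H(Q) = 0.5871

Distribution Q has higher entropy.

Intuition: The distribution closer to uniform (more spread out) has higher entropy.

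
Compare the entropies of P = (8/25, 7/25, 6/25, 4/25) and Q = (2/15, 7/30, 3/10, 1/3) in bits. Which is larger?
P

Computing entropies in bits:
H(P) = 1.9574
H(Q) = 1.9269

Distribution P has higher entropy.

Intuition: The distribution closer to uniform (more spread out) has higher entropy.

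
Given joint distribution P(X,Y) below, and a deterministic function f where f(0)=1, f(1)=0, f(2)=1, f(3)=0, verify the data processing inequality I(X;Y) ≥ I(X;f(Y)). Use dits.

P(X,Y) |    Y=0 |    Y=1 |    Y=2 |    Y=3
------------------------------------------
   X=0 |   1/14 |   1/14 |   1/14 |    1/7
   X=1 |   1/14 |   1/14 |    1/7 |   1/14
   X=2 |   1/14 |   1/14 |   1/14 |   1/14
I(X;Y) = 0.0123, I(X;f(Y)) = 0.0062, inequality holds: 0.0123 ≥ 0.0062

Data Processing Inequality: For any Markov chain X → Y → Z, we have I(X;Y) ≥ I(X;Z).

Here Z = f(Y) is a deterministic function of Y, forming X → Y → Z.

Original I(X;Y) = 0.0123 dits

After applying f:
P(X,Z) where Z=f(Y):
- P(X,Z=0) = P(X,Y=1) + P(X,Y=3)
- P(X,Z=1) = P(X,Y=0) + P(X,Y=2)

I(X;Z) = I(X;f(Y)) = 0.0062 dits

Verification: 0.0123 ≥ 0.0062 ✓

Information cannot be created by processing; the function f can only lose information about X.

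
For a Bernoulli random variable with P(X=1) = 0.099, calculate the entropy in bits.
0.4658 bits

The binary entropy function is:
H(p) = -p log(p) - (1-p) log(1-p)

H(0.099) = -0.099 × log_2(0.099) - 0.901 × log_2(0.901)
H(0.099) = 0.4658 bits

Note: Binary entropy is maximized at p=0.5 (H=1 bit) and minimized at p=0 or p=1 (H=0).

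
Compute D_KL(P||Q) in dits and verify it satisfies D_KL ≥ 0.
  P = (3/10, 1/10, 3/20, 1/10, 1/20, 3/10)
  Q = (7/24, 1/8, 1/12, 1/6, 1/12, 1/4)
0.0227 dits

KL divergence satisfies the Gibbs inequality: D_KL(P||Q) ≥ 0 for all distributions P, Q.

D_KL(P||Q) = Σ p(x) log(p(x)/q(x))
Term by term:
  x=0: 3/10 × log_10[(3/10)/(7/24)] = 0.0037
  x=1: 1/10 × log_10[(1/10)/(1/8)] = -0.0097
  x=2: 3/20 × log_10[(3/20)/(1/12)] = 0.0383
  x=3: 1/10 × log_10[(1/10)/(1/6)] = -0.0222
  x=4: 1/20 × log_10[(1/20)/(1/12)] = -0.0111
  x=5: 3/10 × log_10[(3/10)/(1/4)] = 0.0238
D_KL(P||Q) = 0.0227 dits

D_KL(P||Q) = 0.0227 ≥ 0 ✓

This non-negativity is a fundamental property: relative entropy cannot be negative because it measures how different Q is from P.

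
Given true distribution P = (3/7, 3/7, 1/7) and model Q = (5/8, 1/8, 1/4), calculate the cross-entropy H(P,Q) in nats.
1.2907 nats

Cross-entropy: H(P,Q) = -Σ p(x) log q(x)

Alternatively: H(P,Q) = H(P) + D_KL(P||Q)
H(P) = 1.0042 nats
D_KL(P||Q) = 0.2864 nats

H(P,Q) = 1.0042 + 0.2864 = 1.2907 nats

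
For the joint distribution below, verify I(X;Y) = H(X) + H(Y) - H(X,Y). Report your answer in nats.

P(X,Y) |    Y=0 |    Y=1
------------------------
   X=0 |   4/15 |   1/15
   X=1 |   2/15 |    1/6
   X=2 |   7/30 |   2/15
I(X;Y) = 0.0439 nats

Mutual information has multiple equivalent forms:
- I(X;Y) = H(X) - H(X|Y)
- I(X;Y) = H(Y) - H(Y|X)
- I(X;Y) = H(X) + H(Y) - H(X,Y)

Computing all quantities:
H(X) = 1.0953, H(Y) = 0.6572, H(X,Y) = 1.7085
H(X|Y) = 1.0513, H(Y|X) = 0.6132

Verification:
H(X) - H(X|Y) = 1.0953 - 1.0513 = 0.0439
H(Y) - H(Y|X) = 0.6572 - 0.6132 = 0.0439
H(X) + H(Y) - H(X,Y) = 1.0953 + 0.6572 - 1.7085 = 0.0439

All forms give I(X;Y) = 0.0439 nats. ✓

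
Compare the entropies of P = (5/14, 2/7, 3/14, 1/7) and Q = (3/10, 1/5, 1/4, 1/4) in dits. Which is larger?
Q

Computing entropies in dits:
H(P) = 0.5792
H(Q) = 0.5977

Distribution Q has higher entropy.

Intuition: The distribution closer to uniform (more spread out) has higher entropy.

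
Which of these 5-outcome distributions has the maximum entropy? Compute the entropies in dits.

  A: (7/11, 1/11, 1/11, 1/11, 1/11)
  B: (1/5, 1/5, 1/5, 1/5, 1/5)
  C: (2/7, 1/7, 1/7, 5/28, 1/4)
B

For a discrete distribution over n outcomes, entropy is maximized by the uniform distribution.

Computing entropies:
H(A) = 0.5036 dits
H(B) = 0.6990 dits
H(C) = 0.6810 dits

The uniform distribution (where all probabilities equal 1/5) achieves the maximum entropy of log_10(5) = 0.6990 dits.

Distribution B has the highest entropy.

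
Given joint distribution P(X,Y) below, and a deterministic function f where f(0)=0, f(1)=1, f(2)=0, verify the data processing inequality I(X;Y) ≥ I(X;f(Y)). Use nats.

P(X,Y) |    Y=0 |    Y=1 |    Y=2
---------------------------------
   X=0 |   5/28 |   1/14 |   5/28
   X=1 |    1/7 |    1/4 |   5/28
I(X;Y) = 0.0443, I(X;f(Y)) = 0.0432, inequality holds: 0.0443 ≥ 0.0432

Data Processing Inequality: For any Markov chain X → Y → Z, we have I(X;Y) ≥ I(X;Z).

Here Z = f(Y) is a deterministic function of Y, forming X → Y → Z.

Original I(X;Y) = 0.0443 nats

After applying f:
P(X,Z) where Z=f(Y):
- P(X,Z=0) = P(X,Y=0) + P(X,Y=2)
- P(X,Z=1) = P(X,Y=1)

I(X;Z) = I(X;f(Y)) = 0.0432 nats

Verification: 0.0443 ≥ 0.0432 ✓

Information cannot be created by processing; the function f can only lose information about X.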